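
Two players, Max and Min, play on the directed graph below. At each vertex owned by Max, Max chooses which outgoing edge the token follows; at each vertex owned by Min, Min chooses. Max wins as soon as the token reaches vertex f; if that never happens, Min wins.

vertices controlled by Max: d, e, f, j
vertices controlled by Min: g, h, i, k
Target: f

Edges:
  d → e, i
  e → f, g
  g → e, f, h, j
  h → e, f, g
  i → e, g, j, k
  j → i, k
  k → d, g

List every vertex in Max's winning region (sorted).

A0 = {f}
A1: add {e} — e (Max) has e→f.
A2: add {d} — d (Max) has d→e.
A3 = A2; e.g. g (Min) can still go to h. Fixed point.
Max's winning region = {d, e, f}.

d, e, f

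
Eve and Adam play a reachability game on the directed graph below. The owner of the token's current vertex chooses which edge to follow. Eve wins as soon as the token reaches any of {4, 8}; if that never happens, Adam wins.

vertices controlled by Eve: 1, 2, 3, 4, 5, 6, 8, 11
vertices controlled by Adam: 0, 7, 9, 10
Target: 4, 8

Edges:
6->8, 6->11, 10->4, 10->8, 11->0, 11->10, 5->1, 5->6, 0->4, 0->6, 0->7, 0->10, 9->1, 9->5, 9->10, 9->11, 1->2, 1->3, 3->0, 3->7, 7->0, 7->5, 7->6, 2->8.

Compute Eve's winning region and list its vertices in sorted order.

1, 2, 4, 5, 6, 8, 9, 10, 11

A0 = {4, 8}
A1: add {2, 6, 10} — 2 (Eve) has 2→8; 6 (Eve) has 6→8; 10 (Adam): all of {4, 8} already in.
A2: add {1, 5, 11} — 1 (Eve) has 1→2; 5 (Eve) has 5→6; 11 (Eve) has 11→10.
A3: add {9} — 9 (Adam): all of {1, 5, 10, 11} already in.
A4 = A3; e.g. 0 (Adam) can still go to 7. Fixed point.
Eve's winning region = {1, 2, 4, 5, 6, 8, 9, 10, 11}.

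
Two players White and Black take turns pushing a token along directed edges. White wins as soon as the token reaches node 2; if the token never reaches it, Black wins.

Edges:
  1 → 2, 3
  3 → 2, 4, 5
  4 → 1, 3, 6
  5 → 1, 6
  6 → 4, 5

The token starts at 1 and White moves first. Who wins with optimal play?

Track states (vertex, player-to-move).
A0 = {(2,White), (2,Black)}
A1: add {(1,White), (3,White)}.
(1,White) ∈ A1 ⇒ White forces the target.

White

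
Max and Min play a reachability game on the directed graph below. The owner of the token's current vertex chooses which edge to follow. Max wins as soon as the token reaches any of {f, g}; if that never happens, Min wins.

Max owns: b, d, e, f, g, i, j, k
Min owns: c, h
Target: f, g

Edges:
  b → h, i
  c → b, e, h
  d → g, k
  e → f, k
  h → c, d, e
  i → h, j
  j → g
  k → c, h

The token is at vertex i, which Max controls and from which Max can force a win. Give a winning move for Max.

j

A0 = {f, g}
A1: add {d, e, j} — d (Max) has d→g; e (Max) has e→f; j (Max) has j→g.
A2: add {i} — i (Max) has i→j.
A3: add {b} — b (Max) has b→i.
A4 = A3; e.g. c (Min) can still go to h. Fixed point.
From i, successor j is in the attractor (rank 1); the other successor h is not.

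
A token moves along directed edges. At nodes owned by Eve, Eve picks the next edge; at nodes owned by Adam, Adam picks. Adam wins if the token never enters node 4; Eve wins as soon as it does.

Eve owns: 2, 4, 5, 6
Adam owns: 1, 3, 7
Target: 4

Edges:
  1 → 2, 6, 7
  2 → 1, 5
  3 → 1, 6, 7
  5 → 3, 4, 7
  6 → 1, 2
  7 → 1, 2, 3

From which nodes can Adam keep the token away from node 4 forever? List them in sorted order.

1, 3, 7

A0 = {4}
A1: add {5} — 5 (Eve) has 5→4.
A2: add {2} — 2 (Eve) has 2→5.
A3: add {6} — 6 (Eve) has 6→2.
A4 = A3; e.g. 1 (Adam) can still go to 7. Fixed point.
Eve's attractor = {2, 4, 5, 6}; Adam avoids the target exactly from the complement.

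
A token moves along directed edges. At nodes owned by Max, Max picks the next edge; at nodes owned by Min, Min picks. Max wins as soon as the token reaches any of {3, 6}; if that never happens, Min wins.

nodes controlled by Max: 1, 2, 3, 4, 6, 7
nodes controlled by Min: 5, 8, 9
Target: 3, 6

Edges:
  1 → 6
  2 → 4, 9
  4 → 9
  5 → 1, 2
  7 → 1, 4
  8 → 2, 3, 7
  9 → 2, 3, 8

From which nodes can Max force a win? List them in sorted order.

1, 3, 6, 7

A0 = {3, 6}
A1: add {1} — 1 (Max) has 1→6.
A2: add {7} — 7 (Max) has 7→1.
A3 = A2; e.g. 2 (Max) has no edge into A2. Fixed point.
Max's winning region = {1, 3, 6, 7}.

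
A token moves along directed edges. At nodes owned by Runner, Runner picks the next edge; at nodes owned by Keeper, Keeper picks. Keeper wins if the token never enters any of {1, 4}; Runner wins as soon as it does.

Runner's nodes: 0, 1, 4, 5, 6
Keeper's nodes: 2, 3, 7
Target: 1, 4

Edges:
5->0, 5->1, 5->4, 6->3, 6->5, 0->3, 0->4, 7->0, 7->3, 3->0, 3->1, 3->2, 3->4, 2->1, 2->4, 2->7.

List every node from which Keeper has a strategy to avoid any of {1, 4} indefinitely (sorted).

2, 3, 7

A0 = {1, 4}
A1: add {0, 5} — 0 (Runner) has 0→4; 5 (Runner) has 5→1.
A2: add {6} — 6 (Runner) has 6→5.
A3 = A2; e.g. 2 (Keeper) can still go to 7. Fixed point.
Runner's attractor = {0, 1, 4, 5, 6}; Keeper avoids the target exactly from the complement.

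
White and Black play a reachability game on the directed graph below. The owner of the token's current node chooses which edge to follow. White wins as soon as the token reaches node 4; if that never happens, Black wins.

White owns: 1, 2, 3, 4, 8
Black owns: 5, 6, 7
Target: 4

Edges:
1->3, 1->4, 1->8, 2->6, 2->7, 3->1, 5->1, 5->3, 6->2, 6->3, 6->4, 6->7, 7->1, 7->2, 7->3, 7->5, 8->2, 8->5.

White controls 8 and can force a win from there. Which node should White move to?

5

A0 = {4}
A1: add {1} — 1 (White) has 1→4.
A2: add {3} — 3 (White) has 3→1.
A3: add {5} — 5 (Black): all of {1, 3} already in.
A4: add {8} — 8 (White) has 8→5.
A5 = A4; e.g. 2 (White) has no edge into A4. Fixed point.
From 8, successor 5 is in the attractor (rank 3); the other successor 2 is not.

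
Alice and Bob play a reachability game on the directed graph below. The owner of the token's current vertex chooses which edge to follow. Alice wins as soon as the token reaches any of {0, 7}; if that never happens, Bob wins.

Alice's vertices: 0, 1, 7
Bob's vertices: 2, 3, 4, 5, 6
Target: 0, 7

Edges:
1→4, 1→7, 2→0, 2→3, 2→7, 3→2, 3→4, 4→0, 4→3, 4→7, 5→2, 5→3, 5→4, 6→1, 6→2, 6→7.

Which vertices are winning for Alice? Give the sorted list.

A0 = {0, 7}
A1: add {1} — 1 (Alice) has 1→7.
A2 = A1; e.g. 2 (Bob) can still go to 3. Fixed point.
Alice's winning region = {0, 1, 7}.

0, 1, 7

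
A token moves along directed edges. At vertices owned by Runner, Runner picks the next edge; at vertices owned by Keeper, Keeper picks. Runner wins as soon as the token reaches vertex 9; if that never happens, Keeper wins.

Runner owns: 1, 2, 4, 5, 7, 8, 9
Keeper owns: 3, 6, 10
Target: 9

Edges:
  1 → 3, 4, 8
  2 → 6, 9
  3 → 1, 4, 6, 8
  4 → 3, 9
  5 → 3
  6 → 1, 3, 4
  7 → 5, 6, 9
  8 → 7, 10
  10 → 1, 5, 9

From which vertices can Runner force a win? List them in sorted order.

1, 2, 4, 7, 8, 9

A0 = {9}
A1: add {2, 4, 7} — 2 (Runner) has 2→9; 4 (Runner) has 4→9; 7 (Runner) has 7→9.
A2: add {1, 8} — 1 (Runner) has 1→4; 8 (Runner) has 8→7.
A3 = A2; e.g. 3 (Keeper) can still go to 6. Fixed point.
Runner's winning region = {1, 2, 4, 7, 8, 9}.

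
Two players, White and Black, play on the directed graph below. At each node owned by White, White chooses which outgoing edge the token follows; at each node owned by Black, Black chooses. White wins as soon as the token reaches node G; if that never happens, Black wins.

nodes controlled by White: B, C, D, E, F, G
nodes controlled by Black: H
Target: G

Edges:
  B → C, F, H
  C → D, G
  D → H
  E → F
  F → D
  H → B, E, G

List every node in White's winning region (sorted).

B, C, G

A0 = {G}
A1: add {C} — C (White) has C→G.
A2: add {B} — B (White) has B→C.
A3 = A2; e.g. D (White) has no edge into A2. Fixed point.
White's winning region = {B, C, G}.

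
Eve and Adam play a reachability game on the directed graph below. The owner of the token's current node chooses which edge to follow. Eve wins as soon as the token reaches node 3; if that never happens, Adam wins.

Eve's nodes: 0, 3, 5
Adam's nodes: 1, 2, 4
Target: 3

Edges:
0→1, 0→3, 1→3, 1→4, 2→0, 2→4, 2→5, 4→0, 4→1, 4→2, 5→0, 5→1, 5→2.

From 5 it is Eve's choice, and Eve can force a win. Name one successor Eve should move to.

A0 = {3}
A1: add {0} — 0 (Eve) has 0→3.
A2: add {5} — 5 (Eve) has 5→0.
A3 = A2; e.g. 1 (Adam) can still go to 4. Fixed point.
From 5, successor 0 is in the attractor (rank 1); the other successors 1, 2 are not.

0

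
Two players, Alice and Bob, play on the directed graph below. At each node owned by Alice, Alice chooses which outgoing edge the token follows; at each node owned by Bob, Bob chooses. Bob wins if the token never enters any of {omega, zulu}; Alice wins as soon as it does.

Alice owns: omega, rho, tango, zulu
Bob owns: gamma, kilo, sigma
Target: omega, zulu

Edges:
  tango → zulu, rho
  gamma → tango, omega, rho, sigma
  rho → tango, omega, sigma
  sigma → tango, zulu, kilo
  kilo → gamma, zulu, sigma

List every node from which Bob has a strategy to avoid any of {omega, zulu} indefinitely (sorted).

A0 = {omega, zulu}
A1: add {rho, tango} — tango (Alice) has tango→zulu; rho (Alice) has rho→omega.
A2 = A1; e.g. gamma (Bob) can still go to sigma. Fixed point.
Alice's attractor = {omega, rho, tango, zulu}; Bob avoids the target exactly from the complement.

gamma, kilo, sigma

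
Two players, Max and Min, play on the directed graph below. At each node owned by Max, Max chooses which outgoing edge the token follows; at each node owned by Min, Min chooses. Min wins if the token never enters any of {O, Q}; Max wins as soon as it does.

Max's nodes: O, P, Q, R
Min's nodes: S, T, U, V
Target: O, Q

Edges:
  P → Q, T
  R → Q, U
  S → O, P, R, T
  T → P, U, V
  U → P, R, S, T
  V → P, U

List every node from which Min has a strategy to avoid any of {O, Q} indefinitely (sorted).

S, T, U, V

A0 = {O, Q}
A1: add {P, R} — P (Max) has P→Q; R (Max) has R→Q.
A2 = A1; e.g. S (Min) can still go to T. Fixed point.
Max's attractor = {O, P, Q, R}; Min avoids the target exactly from the complement.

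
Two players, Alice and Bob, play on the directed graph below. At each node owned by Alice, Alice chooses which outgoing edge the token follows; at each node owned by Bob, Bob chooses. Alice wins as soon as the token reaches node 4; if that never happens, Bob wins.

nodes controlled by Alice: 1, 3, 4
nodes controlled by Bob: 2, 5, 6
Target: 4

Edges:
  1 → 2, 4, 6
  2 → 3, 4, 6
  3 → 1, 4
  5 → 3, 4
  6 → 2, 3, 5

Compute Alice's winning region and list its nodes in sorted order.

A0 = {4}
A1: add {1, 3} — 1 (Alice) has 1→4; 3 (Alice) has 3→4.
A2: add {5} — 5 (Bob): all of {3, 4} already in.
A3 = A2; e.g. 2 (Bob) can still go to 6. Fixed point.
Alice's winning region = {1, 3, 4, 5}.

1, 3, 4, 5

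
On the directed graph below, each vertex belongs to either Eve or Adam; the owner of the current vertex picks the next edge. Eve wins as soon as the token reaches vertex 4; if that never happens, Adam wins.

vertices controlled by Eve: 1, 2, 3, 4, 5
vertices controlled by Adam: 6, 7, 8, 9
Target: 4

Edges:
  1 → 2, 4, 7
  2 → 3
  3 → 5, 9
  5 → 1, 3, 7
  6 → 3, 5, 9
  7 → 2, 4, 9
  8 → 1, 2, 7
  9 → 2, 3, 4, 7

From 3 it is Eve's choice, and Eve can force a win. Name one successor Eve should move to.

5

A0 = {4}
A1: add {1} — 1 (Eve) has 1→4.
A2: add {5} — 5 (Eve) has 5→1.
A3: add {3} — 3 (Eve) has 3→5.
A4: add {2} — 2 (Eve) has 2→3.
A5 = A4; e.g. 6 (Adam) can still go to 9. Fixed point.
From 3, successor 5 is in the attractor (rank 2); the other successor 9 is not.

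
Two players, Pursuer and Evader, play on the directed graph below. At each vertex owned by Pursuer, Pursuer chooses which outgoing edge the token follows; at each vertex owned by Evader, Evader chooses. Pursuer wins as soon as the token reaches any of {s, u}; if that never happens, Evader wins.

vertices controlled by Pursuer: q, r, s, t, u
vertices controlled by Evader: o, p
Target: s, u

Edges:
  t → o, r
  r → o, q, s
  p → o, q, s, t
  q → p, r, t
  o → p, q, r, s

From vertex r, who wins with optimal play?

Pursuer

A0 = {s, u}
A1: add {r} — r (Pursuer) has r→s.
r ∈ A1, so Pursuer can force the target.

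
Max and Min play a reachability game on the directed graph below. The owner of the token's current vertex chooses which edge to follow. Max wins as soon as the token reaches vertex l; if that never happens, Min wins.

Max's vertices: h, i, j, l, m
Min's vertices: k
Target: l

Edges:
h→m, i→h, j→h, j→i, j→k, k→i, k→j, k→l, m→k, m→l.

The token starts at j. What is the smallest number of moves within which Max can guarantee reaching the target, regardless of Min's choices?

3

A0 = {l}
A1: add {m} — m (Max) has m→l.
A2: add {h} — h (Max) has h→m.
A3: add {i, j} — i (Max) has i→h; j (Max) has j→h.
j enters the attractor at level 3, so Max can force the target in 3 moves from there.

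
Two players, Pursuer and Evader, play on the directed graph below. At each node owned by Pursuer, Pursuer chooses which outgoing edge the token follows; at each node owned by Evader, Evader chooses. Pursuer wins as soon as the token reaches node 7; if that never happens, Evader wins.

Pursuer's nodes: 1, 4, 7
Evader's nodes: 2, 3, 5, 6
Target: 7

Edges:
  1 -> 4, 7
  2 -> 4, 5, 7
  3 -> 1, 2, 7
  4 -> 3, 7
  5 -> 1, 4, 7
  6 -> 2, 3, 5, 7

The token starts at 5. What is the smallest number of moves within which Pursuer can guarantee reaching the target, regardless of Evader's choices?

2

A0 = {7}
A1: add {1, 4} — 1 (Pursuer) has 1→7; 4 (Pursuer) has 4→7.
A2: add {5} — 5 (Evader): all of {1, 4, 7} already in.
5 enters the attractor at level 2, so Pursuer can force the target in 2 moves from there.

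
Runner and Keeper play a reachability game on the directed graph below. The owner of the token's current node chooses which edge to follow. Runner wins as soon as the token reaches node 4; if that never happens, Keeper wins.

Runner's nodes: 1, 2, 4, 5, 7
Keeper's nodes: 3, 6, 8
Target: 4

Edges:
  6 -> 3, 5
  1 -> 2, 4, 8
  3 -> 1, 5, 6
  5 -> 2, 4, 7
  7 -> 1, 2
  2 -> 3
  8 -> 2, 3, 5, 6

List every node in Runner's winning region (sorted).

1, 4, 5, 7

A0 = {4}
A1: add {1, 5} — 1 (Runner) has 1→4; 5 (Runner) has 5→4.
A2: add {7} — 7 (Runner) has 7→1.
A3 = A2; e.g. 2 (Runner) has no edge into A2. Fixed point.
Runner's winning region = {1, 4, 5, 7}.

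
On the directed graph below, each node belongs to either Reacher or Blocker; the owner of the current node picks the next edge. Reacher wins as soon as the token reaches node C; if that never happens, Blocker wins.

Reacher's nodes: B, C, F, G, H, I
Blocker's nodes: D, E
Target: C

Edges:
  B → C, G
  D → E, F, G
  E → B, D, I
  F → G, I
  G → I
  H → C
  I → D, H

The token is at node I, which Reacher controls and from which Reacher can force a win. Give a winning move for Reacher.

H

A0 = {C}
A1: add {B, H} — B (Reacher) has B→C; H (Reacher) has H→C.
A2: add {I} — I (Reacher) has I→H.
A3: add {F, G} — F (Reacher) has F→I; G (Reacher) has G→I.
A4 = A3; e.g. D (Blocker) can still go to E. Fixed point.
From I, successor H is in the attractor (rank 1); the other successor D is not.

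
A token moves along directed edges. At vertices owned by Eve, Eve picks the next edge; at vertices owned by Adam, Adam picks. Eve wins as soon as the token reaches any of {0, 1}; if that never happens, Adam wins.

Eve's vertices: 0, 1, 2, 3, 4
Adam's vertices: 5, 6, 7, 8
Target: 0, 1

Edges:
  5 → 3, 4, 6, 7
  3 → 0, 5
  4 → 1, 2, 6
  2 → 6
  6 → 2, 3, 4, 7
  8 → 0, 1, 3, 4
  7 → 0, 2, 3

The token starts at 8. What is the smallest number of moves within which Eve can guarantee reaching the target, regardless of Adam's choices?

2

A0 = {0, 1}
A1: add {3, 4} — 3 (Eve) has 3→0; 4 (Eve) has 4→1.
A2: add {8} — 8 (Adam): all of {0, 1, 3, 4} already in.
A3 = A2; e.g. 2 (Eve) has no edge into A2. Fixed point.
8 enters the attractor at level 2, so Eve can force the target in 2 moves from there.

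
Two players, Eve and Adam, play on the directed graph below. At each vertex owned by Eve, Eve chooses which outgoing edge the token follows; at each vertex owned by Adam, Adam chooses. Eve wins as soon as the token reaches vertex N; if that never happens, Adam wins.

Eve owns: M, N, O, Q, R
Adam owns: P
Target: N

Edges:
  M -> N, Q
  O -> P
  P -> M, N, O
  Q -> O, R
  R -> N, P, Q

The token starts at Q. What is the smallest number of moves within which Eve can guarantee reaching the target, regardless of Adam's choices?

2

A0 = {N}
A1: add {M, R} — M (Eve) has M→N; R (Eve) has R→N.
A2: add {Q} — Q (Eve) has Q→R.
A3 = A2; e.g. O (Eve) has no edge into A2. Fixed point.
Q enters the attractor at level 2, so Eve can force the target in 2 moves from there.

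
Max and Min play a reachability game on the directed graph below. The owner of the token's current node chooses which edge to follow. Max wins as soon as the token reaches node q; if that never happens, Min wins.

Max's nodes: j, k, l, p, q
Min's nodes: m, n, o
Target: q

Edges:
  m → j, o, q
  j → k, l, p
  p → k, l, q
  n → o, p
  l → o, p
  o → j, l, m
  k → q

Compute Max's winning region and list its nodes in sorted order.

j, k, l, p, q

A0 = {q}
A1: add {k, p} — k (Max) has k→q; p (Max) has p→q.
A2: add {j, l} — j (Max) has j→k; l (Max) has l→p.
A3 = A2; e.g. m (Min) can still go to o. Fixed point.
Max's winning region = {j, k, l, p, q}.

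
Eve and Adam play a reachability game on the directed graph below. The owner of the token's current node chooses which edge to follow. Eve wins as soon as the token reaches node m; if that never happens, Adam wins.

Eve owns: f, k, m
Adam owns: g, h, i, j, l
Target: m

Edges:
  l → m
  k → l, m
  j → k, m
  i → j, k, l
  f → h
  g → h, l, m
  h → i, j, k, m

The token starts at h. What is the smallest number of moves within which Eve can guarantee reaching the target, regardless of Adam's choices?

A0 = {m}
A1: add {k, l} — k (Eve) has k→m; l (Adam): all of {m} already in.
A2: add {j} — j (Adam): all of {k, m} already in.
A3: add {i} — i (Adam): all of {j, k, l} already in.
A4: add {h} — h (Adam): all of {i, j, k, m} already in.
h enters the attractor at level 4, so Eve can force the target in 4 moves from there.

4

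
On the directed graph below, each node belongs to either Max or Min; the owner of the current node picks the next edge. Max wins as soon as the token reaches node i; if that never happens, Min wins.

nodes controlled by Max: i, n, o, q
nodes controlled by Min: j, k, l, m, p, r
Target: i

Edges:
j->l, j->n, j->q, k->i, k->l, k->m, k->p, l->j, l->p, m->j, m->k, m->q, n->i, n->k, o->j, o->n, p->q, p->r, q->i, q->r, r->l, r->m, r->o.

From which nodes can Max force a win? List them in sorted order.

i, n, o, q

A0 = {i}
A1: add {n, q} — n (Max) has n→i; q (Max) has q→i.
A2: add {o} — o (Max) has o→n.
A3 = A2; e.g. j (Min) can still go to l. Fixed point.
Max's winning region = {i, n, o, q}.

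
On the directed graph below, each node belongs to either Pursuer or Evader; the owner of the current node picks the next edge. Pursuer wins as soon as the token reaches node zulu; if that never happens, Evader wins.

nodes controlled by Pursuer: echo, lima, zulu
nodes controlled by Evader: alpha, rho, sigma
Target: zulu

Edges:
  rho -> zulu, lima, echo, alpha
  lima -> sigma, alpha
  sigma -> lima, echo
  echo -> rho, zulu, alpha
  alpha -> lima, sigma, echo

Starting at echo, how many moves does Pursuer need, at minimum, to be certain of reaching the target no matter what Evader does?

1

A0 = {zulu}
A1: add {echo} — echo (Pursuer) has echo→zulu.
A2 = A1; e.g. rho (Evader) can still go to lima. Fixed point.
echo enters the attractor at level 1, so Pursuer can force the target in 1 move from there.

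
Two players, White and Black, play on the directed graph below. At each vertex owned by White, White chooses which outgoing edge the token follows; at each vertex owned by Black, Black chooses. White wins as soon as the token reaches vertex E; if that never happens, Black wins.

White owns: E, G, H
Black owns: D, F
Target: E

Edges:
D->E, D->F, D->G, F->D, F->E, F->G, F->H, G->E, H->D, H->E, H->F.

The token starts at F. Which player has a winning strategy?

Black

A0 = {E}
A1: add {G, H} — G (White) has G→E; H (White) has H→E.
A2 = A1; e.g. D (Black) can still go to F. Fixed point.
F never enters the attractor, so Black can avoid the target forever.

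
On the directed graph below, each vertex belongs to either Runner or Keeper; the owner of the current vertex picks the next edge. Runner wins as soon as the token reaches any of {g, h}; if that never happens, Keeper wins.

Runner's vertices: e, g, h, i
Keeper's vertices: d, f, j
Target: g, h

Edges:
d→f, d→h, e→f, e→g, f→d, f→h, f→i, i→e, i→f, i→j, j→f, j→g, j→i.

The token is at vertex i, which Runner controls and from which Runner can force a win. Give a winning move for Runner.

e

A0 = {g, h}
A1: add {e} — e (Runner) has e→g.
A2: add {i} — i (Runner) has i→e.
A3 = A2; e.g. d (Keeper) can still go to f. Fixed point.
From i, successor e is in the attractor (rank 1); the other successors f, j are not.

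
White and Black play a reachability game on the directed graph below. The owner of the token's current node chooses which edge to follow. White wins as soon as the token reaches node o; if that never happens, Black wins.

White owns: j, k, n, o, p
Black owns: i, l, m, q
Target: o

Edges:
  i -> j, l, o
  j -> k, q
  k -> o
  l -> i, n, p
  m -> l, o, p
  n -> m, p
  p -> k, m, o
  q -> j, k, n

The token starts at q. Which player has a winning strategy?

White

A0 = {o}
A1: add {k, p} — k (White) has k→o; p (White) has p→o.
A2: add {j, n} — j (White) has j→k; n (White) has n→p.
A3: add {q} — q (Black): all of {j, k, n} already in.
A4 = A3; e.g. i (Black) can still go to l. Fixed point.
q ∈ A3, so White can force the target.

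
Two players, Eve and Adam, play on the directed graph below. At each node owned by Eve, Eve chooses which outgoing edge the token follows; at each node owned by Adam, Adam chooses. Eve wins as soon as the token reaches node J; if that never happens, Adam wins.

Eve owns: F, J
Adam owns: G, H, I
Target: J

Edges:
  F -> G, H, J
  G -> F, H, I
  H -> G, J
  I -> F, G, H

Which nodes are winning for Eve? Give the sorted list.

F, J

A0 = {J}
A1: add {F} — F (Eve) has F→J.
A2 = A1; e.g. G (Adam) can still go to H. Fixed point.
Eve's winning region = {F, J}.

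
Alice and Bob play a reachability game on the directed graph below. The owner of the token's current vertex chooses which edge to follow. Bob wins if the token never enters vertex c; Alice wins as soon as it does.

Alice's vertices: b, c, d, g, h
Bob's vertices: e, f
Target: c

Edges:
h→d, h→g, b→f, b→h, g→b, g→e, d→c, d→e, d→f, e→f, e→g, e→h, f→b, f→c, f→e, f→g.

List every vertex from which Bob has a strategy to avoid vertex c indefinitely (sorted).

A0 = {c}
A1: add {d} — d (Alice) has d→c.
A2: add {h} — h (Alice) has h→d.
A3: add {b} — b (Alice) has b→h.
A4: add {g} — g (Alice) has g→b.
A5 = A4; e.g. e (Bob) can still go to f. Fixed point.
Alice's attractor = {b, c, d, g, h}; Bob avoids the target exactly from the complement.

e, f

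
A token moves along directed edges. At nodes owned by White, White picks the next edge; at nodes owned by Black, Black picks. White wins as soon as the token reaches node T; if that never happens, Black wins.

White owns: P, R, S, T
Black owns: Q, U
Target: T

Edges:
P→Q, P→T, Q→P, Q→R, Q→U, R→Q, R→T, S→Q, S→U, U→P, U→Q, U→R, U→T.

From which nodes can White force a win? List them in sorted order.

P, R, T

A0 = {T}
A1: add {P, R} — P (White) has P→T; R (White) has R→T.
A2 = A1; e.g. Q (Black) can still go to U. Fixed point.
White's winning region = {P, R, T}.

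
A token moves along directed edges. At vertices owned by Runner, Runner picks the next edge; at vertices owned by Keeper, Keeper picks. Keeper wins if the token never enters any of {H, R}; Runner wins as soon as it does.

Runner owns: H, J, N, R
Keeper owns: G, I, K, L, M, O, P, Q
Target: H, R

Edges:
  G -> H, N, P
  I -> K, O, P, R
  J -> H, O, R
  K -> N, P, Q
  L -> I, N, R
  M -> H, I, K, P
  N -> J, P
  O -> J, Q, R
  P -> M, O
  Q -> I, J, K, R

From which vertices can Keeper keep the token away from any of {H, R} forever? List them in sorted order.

A0 = {H, R}
A1: add {J} — J (Runner) has J→H.
A2: add {N} — N (Runner) has N→J.
A3 = A2; e.g. G (Keeper) can still go to P. Fixed point.
Runner's attractor = {H, J, N, R}; Keeper avoids the target exactly from the complement.

G, I, K, L, M, O, P, Q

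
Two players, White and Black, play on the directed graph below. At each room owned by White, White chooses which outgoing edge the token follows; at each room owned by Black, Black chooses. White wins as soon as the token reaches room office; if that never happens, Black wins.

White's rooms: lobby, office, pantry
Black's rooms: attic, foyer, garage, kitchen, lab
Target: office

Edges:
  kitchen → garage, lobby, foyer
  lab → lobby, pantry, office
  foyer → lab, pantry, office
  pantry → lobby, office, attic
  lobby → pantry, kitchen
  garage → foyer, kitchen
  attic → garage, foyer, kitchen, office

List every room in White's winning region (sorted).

A0 = {office}
A1: add {pantry} — pantry (White) has pantry→office.
A2: add {lobby} — lobby (White) has lobby→pantry.
A3: add {lab} — lab (Black): all of {lobby, pantry, office} already in.
A4: add {foyer} — foyer (Black): all of {lab, pantry, office} already in.
A5 = A4; e.g. garage (Black) can still go to kitchen. Fixed point.
White's winning region = {foyer, lab, lobby, office, pantry}.

foyer, lab, lobby, office, pantry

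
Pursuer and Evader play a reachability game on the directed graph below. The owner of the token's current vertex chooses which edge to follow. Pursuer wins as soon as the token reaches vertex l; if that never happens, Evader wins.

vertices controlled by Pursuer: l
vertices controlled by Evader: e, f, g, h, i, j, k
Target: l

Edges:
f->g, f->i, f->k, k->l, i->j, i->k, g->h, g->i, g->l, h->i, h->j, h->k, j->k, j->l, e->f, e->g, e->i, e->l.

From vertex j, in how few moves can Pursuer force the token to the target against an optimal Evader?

A0 = {l}
A1: add {k} — k (Evader): all of {l} already in.
A2: add {j} — j (Evader): all of {k, l} already in.
j enters the attractor at level 2, so Pursuer can force the target in 2 moves from there.

2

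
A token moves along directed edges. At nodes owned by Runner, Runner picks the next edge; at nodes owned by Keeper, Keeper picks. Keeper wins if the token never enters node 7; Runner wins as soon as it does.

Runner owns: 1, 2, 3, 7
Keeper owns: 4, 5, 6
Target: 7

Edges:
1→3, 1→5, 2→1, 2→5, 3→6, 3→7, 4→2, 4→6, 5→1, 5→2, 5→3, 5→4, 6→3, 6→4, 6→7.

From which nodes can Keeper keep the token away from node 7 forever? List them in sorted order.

A0 = {7}
A1: add {3} — 3 (Runner) has 3→7.
A2: add {1} — 1 (Runner) has 1→3.
A3: add {2} — 2 (Runner) has 2→1.
A4 = A3; e.g. 4 (Keeper) can still go to 6. Fixed point.
Runner's attractor = {1, 2, 3, 7}; Keeper avoids the target exactly from the complement.

4, 5, 6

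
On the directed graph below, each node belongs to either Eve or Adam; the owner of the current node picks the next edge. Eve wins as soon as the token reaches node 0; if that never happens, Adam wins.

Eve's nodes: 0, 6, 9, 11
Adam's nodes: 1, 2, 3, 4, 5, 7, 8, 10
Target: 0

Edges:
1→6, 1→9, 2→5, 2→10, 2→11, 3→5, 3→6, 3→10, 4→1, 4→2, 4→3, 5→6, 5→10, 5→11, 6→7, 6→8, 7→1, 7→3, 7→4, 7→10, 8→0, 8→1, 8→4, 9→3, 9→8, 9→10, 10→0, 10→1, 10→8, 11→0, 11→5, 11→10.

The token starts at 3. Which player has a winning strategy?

Adam

A0 = {0}
A1: add {11} — 11 (Eve) has 11→0.
A2 = A1; e.g. 1 (Adam) can still go to 6. Fixed point.
3 never enters the attractor, so Adam can avoid the target forever.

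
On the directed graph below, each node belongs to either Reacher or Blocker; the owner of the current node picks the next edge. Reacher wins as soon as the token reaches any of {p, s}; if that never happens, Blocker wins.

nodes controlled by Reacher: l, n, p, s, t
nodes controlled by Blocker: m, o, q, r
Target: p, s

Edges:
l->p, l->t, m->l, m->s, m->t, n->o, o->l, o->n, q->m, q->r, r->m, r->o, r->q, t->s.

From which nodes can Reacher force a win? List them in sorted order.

A0 = {p, s}
A1: add {l, t} — l (Reacher) has l→p; t (Reacher) has t→s.
A2: add {m} — m (Blocker): all of {l, s, t} already in.
A3 = A2; e.g. n (Reacher) has no edge into A2. Fixed point.
Reacher's winning region = {l, m, p, s, t}.

l, m, p, s, t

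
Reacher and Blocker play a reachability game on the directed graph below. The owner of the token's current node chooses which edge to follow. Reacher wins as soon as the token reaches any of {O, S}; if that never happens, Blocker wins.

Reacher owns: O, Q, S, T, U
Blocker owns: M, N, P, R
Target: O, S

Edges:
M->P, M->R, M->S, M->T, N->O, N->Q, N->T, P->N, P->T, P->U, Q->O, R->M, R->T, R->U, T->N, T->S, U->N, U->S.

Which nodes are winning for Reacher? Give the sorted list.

A0 = {O, S}
A1: add {Q, T, U} — Q (Reacher) has Q→O; T (Reacher) has T→S; U (Reacher) has U→S.
A2: add {N} — N (Blocker): all of {O, Q, T} already in.
A3: add {P} — P (Blocker): all of {N, T, U} already in.
A4 = A3; e.g. M (Blocker) can still go to R. Fixed point.
Reacher's winning region = {N, O, P, Q, S, T, U}.

N, O, P, Q, S, T, U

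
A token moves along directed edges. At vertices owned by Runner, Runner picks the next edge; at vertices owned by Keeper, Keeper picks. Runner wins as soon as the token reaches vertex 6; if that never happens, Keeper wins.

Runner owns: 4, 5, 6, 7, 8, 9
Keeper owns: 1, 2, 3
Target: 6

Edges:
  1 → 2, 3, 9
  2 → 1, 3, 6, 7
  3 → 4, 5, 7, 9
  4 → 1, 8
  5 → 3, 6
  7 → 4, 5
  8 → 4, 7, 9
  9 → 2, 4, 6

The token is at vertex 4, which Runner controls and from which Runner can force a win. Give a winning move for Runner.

8

A0 = {6}
A1: add {5, 9} — 5 (Runner) has 5→6; 9 (Runner) has 9→6.
A2: add {7, 8} — 7 (Runner) has 7→5; 8 (Runner) has 8→9.
A3: add {4} — 4 (Runner) has 4→8.
A4: add {3} — 3 (Keeper): all of {4, 5, 7, 9} already in.
A5 = A4; e.g. 1 (Keeper) can still go to 2. Fixed point.
From 4, successor 8 is in the attractor (rank 2); the other successor 1 is not.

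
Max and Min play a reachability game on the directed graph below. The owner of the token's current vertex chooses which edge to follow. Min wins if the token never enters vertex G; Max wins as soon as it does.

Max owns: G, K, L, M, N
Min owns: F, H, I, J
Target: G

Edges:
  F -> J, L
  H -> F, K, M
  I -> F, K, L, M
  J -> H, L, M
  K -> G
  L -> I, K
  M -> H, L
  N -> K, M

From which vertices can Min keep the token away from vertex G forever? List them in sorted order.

A0 = {G}
A1: add {K} — K (Max) has K→G.
A2: add {L, N} — L (Max) has L→K; N (Max) has N→K.
A3: add {M} — M (Max) has M→L.
A4 = A3; e.g. F (Min) can still go to J. Fixed point.
Max's attractor = {G, K, L, M, N}; Min avoids the target exactly from the complement.

F, H, I, J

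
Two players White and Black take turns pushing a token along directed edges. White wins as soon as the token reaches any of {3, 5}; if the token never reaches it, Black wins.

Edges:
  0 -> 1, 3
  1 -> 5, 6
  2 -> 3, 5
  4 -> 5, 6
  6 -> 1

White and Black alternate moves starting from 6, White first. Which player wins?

Black

Track states (vertex, player-to-move).
A0 = {(3,White), (3,Black), (5,White), (5,Black)}
A1: add {(0,White), (1,White), (2,White), (2,Black), (4,White)}.
A2: add {(0,Black), (6,Black)}.
A3 = A2; e.g. (1,Black) stays out. (6,White) never enters ⇒ Black avoids the target.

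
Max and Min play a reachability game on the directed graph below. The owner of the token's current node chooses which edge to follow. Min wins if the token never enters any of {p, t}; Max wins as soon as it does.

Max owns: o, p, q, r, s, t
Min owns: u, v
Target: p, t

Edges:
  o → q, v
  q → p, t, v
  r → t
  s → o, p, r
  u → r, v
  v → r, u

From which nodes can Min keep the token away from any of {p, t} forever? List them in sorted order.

A0 = {p, t}
A1: add {q, r, s} — q (Max) has q→p; r (Max) has r→t; s (Max) has s→p.
A2: add {o} — o (Max) has o→q.
A3 = A2; e.g. u (Min) can still go to v. Fixed point.
Max's attractor = {o, p, q, r, s, t}; Min avoids the target exactly from the complement.

u, v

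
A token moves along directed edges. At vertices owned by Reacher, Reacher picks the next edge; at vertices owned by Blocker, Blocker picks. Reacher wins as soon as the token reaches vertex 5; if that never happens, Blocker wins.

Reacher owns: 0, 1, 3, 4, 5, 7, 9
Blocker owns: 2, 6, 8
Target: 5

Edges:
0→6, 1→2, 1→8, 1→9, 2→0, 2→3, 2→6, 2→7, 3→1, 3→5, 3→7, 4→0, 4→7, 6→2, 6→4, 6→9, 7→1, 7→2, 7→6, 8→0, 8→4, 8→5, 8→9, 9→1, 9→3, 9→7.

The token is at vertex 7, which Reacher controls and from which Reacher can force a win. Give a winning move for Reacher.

1

A0 = {5}
A1: add {3} — 3 (Reacher) has 3→5.
A2: add {9} — 9 (Reacher) has 9→3.
A3: add {1} — 1 (Reacher) has 1→9.
A4: add {7} — 7 (Reacher) has 7→1.
A5: add {4} — 4 (Reacher) has 4→7.
A6 = A5; e.g. 0 (Reacher) has no edge into A5. Fixed point.
From 7, successor 1 is in the attractor (rank 3); the other successors 2, 6 are not.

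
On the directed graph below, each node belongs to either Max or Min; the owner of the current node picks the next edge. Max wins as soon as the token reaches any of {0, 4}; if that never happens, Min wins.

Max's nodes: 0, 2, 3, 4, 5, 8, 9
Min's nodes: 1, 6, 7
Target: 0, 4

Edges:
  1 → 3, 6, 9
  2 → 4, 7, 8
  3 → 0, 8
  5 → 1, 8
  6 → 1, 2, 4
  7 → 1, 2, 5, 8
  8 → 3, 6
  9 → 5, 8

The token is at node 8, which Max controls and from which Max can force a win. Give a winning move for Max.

A0 = {0, 4}
A1: add {2, 3} — 2 (Max) has 2→4; 3 (Max) has 3→0.
A2: add {8} — 8 (Max) has 8→3.
A3: add {5, 9} — 5 (Max) has 5→8; 9 (Max) has 9→8.
A4 = A3; e.g. 1 (Min) can still go to 6. Fixed point.
From 8, successor 3 is in the attractor (rank 1); the other successor 6 is not.

3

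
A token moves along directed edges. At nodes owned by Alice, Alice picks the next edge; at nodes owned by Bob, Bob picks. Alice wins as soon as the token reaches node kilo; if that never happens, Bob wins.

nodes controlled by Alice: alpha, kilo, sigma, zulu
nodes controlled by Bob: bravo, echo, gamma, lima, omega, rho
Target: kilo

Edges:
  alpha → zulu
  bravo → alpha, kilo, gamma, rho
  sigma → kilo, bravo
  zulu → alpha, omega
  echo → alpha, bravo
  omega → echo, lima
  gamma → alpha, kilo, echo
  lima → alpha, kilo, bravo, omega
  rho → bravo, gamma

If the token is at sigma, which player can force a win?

Alice

A0 = {kilo}
A1: add {sigma} — sigma (Alice) has sigma→kilo.
A2 = A1; e.g. alpha (Alice) has no edge into A1. Fixed point.
sigma ∈ A1, so Alice can force the target.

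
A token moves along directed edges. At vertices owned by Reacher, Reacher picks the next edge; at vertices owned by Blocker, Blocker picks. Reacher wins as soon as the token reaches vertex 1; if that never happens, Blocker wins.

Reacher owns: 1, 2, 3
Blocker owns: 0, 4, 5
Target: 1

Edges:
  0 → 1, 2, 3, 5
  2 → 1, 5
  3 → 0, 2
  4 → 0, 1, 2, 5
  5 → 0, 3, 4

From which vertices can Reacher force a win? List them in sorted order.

1, 2, 3

A0 = {1}
A1: add {2} — 2 (Reacher) has 2→1.
A2: add {3} — 3 (Reacher) has 3→2.
A3 = A2; e.g. 0 (Blocker) can still go to 5. Fixed point.
Reacher's winning region = {1, 2, 3}.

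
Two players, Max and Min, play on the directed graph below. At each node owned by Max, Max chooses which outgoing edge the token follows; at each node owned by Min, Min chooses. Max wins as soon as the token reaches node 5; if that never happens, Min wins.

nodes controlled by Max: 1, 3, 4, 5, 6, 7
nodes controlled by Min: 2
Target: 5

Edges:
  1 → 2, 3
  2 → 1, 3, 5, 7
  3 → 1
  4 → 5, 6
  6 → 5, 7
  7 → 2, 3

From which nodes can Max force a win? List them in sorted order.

4, 5, 6

A0 = {5}
A1: add {4, 6} — 4 (Max) has 4→5; 6 (Max) has 6→5.
A2 = A1; e.g. 1 (Max) has no edge into A1. Fixed point.
Max's winning region = {4, 5, 6}.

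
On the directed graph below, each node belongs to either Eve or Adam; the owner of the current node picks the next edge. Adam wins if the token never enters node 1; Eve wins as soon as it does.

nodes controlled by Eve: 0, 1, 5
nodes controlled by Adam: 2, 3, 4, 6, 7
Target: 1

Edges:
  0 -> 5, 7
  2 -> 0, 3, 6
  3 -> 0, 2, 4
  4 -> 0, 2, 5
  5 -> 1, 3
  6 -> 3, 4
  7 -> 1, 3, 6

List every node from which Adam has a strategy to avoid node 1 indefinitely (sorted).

2, 3, 4, 6, 7

A0 = {1}
A1: add {5} — 5 (Eve) has 5→1.
A2: add {0} — 0 (Eve) has 0→5.
A3 = A2; e.g. 2 (Adam) can still go to 3. Fixed point.
Eve's attractor = {0, 1, 5}; Adam avoids the target exactly from the complement.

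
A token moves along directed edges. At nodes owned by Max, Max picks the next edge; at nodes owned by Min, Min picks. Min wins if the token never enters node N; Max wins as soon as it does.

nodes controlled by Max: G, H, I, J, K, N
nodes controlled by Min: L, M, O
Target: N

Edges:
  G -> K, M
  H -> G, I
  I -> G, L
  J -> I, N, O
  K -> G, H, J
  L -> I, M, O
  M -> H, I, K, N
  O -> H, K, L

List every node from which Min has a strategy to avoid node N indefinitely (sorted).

L, O

A0 = {N}
A1: add {J} — J (Max) has J→N.
A2: add {K} — K (Max) has K→J.
A3: add {G} — G (Max) has G→K.
A4: add {H, I} — H (Max) has H→G; I (Max) has I→G.
A5: add {M} — M (Min): all of {H, I, K, N} already in.
A6 = A5; e.g. L (Min) can still go to O. Fixed point.
Max's attractor = {G, H, I, J, K, M, N}; Min avoids the target exactly from the complement.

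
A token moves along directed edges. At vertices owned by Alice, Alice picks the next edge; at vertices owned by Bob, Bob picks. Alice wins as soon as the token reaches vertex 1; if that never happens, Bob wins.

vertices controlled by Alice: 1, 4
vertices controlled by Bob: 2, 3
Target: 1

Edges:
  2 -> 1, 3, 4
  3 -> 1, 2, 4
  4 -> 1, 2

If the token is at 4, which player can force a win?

Alice

A0 = {1}
A1: add {4} — 4 (Alice) has 4→1.
A2 = A1; e.g. 2 (Bob) can still go to 3. Fixed point.
4 ∈ A1, so Alice can force the target.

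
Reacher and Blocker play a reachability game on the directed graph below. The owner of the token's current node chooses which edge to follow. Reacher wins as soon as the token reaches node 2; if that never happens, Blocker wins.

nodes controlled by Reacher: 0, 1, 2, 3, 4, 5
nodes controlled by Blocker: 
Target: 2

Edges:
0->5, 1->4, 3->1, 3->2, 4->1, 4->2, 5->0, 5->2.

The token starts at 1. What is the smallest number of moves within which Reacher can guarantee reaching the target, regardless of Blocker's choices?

A0 = {2}
A1: add {3, 4, 5} — 3 (Reacher) has 3→2; 4 (Reacher) has 4→2; 5 (Reacher) has 5→2.
A2: add {0, 1} — 0 (Reacher) has 0→5; 1 (Reacher) has 1→4.
A2 = all vertices. Fixed point.
1 enters the attractor at level 2, so Reacher can force the target in 2 moves from there.

2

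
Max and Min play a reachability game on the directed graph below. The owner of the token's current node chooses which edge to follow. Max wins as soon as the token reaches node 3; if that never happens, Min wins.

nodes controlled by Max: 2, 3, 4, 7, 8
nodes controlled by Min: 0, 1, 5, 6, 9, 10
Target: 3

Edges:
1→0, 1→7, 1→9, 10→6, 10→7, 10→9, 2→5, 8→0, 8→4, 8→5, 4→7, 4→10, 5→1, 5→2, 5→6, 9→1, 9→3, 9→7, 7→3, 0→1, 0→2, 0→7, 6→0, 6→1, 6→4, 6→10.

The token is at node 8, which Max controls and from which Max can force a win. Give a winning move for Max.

4

A0 = {3}
A1: add {7} — 7 (Max) has 7→3.
A2: add {4} — 4 (Max) has 4→7.
A3: add {8} — 8 (Max) has 8→4.
A4 = A3; e.g. 0 (Min) can still go to 1. Fixed point.
From 8, successor 4 is in the attractor (rank 2); the other successors 0, 5 are not.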